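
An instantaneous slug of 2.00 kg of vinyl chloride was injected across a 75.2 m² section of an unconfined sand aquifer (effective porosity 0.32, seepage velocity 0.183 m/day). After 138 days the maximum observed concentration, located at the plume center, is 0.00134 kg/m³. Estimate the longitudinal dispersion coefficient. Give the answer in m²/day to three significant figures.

At the plume center C_max = M/(n_e·A·√(4πDt)), so D = M²/(4πt·(n_e·A·C_max)²).
n_e·A·C_max = 0.32 × 75.2 × 0.00134 = 0.03225 kg/m.
D = 2.00²/(4π × 138 × 0.03225²) = 2.22 m²/day.

2.22 m²/day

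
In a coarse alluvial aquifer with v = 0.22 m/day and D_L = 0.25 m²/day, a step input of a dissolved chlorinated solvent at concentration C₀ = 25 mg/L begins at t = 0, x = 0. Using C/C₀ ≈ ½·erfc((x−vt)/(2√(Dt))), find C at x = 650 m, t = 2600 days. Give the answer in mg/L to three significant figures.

For a continuous step input, C/C₀ ≈ ½·erfc((x−vt)/(2√(Dt))).
vt = 0.22 × 2600 = 572 m and 2√(Dt) = 2√(0.25 × 2600) = 50.99 m.
Argument (x−vt)/(2√(Dt)) = (650 − 572)/50.99 = 1.530; ½·erfc(1.530) = 0.01524.
C = 25 × 0.01524 = 0.381 mg/L.

0.381 mg/L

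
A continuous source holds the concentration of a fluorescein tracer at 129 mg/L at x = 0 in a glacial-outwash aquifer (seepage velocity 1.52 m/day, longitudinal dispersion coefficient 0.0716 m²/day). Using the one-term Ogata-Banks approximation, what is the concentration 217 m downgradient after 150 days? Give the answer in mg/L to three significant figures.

For a continuous step input, C/C₀ ≈ ½·erfc((x−vt)/(2√(Dt))).
vt = 1.52 × 150 = 228 m and 2√(Dt) = 2√(0.0716 × 150) = 6.554 m.
Argument (x−vt)/(2√(Dt)) = (217 − 228)/6.554 = -1.678; ½·erfc(-1.678) = 0.9912.
C = 129 × 0.9912 = 128 mg/L.

128 mg/L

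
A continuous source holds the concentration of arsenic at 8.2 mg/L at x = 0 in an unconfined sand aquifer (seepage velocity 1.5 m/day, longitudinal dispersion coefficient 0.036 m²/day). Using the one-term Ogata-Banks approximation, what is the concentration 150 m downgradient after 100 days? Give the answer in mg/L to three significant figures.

For a continuous step input, C/C₀ ≈ ½·erfc((x−vt)/(2√(Dt))).
vt = 1.5 × 100 = 150 m and 2√(Dt) = 2√(0.036 × 100) = 3.795 m.
Argument (x−vt)/(2√(Dt)) = (150 − 150)/3.795 = 0; ½·erfc(0) = 0.5000.
C = 8.2 × 0.5000 = 4.10 mg/L.

4.10 mg/L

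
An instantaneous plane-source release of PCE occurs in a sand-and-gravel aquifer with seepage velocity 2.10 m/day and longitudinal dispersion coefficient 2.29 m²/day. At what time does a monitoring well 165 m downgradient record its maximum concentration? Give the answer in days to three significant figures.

78.1 days

For the 1D instantaneous-source solution, setting ∂C/∂t = 0 at fixed x gives v²t² + 2Dt − x² = 0, so t = (√(D² + v²x²) − D)/v².
√(D² + v²x²) = √(2.29² + 2.10² × 165²) = 346.5; v² = 4.41.
t = (346.5 − 2.29)/4.41 = 78.1 days (vs. the pure-advection estimate x/v = 78.6 d).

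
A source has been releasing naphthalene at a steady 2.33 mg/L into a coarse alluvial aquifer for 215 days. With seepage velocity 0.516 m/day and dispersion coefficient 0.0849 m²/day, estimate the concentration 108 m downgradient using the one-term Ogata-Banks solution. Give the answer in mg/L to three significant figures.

For a continuous step input, C/C₀ ≈ ½·erfc((x−vt)/(2√(Dt))).
vt = 0.516 × 215 = 110.94 m and 2√(Dt) = 2√(0.0849 × 215) = 8.545 m.
Argument (x−vt)/(2√(Dt)) = (108 − 110.94)/8.545 = -0.3441; ½·erfc(-0.3441) = 0.6867.
C = 2.33 × 0.6867 = 1.60 mg/L.

1.60 mg/L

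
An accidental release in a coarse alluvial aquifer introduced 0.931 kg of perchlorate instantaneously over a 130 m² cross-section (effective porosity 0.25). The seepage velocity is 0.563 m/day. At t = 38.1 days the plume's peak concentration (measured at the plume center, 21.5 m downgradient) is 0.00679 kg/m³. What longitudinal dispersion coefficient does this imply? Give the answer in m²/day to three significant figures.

0.0372 m²/day

At the plume center C_max = M/(n_e·A·√(4πDt)), so D = M²/(4πt·(n_e·A·C_max)²).
n_e·A·C_max = 0.25 × 130 × 0.00679 = 0.2207 kg/m.
D = 0.931²/(4π × 38.1 × 0.2207²) = 0.0372 m²/day.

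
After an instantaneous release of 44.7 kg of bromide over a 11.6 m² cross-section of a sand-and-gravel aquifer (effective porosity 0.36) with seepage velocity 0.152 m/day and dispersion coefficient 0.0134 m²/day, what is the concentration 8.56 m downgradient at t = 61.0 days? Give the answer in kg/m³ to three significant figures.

2.86 kg/m³

For an instantaneous plane source, C(x,t) = M/(n_e·A·√(4πDt)) · exp(−(x−vt)²/(4Dt)), with n_e·A the pore (flow) area.
Plume center vt = 0.152 × 61.0 = 9.272 m, so the well at 8.56 m is 0.712 m upgradient of the peak.
√(4πDt) = 3.205 m, giving peak height M/(n_e·A·√(4πDt)) = 44.7/(0.36 × 11.6 × 3.205) = 3.340 kg/m³.
(x−vt)²/(4Dt) = (-0.712)²/(4 × 0.0134 × 61.0) = 0.1550; exp(−0.1550) = 0.8564.
C = 3.340 × 0.8564 = 2.86 kg/m³.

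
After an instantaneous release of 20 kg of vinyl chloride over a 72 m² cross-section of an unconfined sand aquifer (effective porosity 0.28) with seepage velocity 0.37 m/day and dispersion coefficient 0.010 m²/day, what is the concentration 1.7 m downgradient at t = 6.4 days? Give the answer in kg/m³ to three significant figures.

0.194 kg/m³

For an instantaneous plane source, C(x,t) = M/(n_e·A·√(4πDt)) · exp(−(x−vt)²/(4Dt)), with n_e·A the pore (flow) area.
Plume center vt = 0.37 × 6.4 = 2.368 m, so the well at 1.7 m is 0.668 m upgradient of the peak.
√(4πDt) = 0.8968 m, giving peak height M/(n_e·A·√(4πDt)) = 20/(0.28 × 72 × 0.8968) = 1.106 kg/m³.
(x−vt)²/(4Dt) = (-0.668)²/(4 × 0.010 × 6.4) = 1.743; exp(−1.743) = 0.1750.
C = 1.106 × 0.1750 = 0.194 kg/m³.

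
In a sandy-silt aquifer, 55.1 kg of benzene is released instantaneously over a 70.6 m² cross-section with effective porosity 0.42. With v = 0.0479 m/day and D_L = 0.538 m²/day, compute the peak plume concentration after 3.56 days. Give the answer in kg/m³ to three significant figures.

0.379 kg/m³

The peak of an instantaneous 1D plume sits at x = vt; there the Gaussian factor is 1 and C_max = M/(n_e·A·√(4πDt)), where n_e·A is the pore area the mass is dissolved in.
√(4πDt) = √(4π × 0.538 × 3.56) = 4.906 m, so C_max = 55.1/(0.42 × 70.6 × 4.906) = 0.379 kg/m³.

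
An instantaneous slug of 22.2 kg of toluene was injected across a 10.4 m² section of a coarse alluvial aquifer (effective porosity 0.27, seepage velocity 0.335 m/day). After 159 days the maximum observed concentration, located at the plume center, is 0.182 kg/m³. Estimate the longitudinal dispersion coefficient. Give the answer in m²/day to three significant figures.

0.944 m²/day

At the plume center C_max = M/(n_e·A·√(4πDt)), so D = M²/(4πt·(n_e·A·C_max)²).
n_e·A·C_max = 0.27 × 10.4 × 0.182 = 0.5111 kg/m.
D = 22.2²/(4π × 159 × 0.5111²) = 0.944 m²/day.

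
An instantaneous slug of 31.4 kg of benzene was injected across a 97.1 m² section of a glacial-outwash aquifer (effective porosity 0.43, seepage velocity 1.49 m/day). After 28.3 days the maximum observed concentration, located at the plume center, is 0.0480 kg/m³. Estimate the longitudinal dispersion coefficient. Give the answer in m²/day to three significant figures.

0.690 m²/day

At the plume center C_max = M/(n_e·A·√(4πDt)), so D = M²/(4πt·(n_e·A·C_max)²).
n_e·A·C_max = 0.43 × 97.1 × 0.0480 = 2.004 kg/m.
D = 31.4²/(4π × 28.3 × 2.004²) = 0.690 m²/day.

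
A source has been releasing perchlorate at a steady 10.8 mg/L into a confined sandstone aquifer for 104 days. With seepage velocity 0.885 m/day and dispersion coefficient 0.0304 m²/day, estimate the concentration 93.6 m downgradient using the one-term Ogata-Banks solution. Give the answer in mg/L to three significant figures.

2.89 mg/L

For a continuous step input, C/C₀ ≈ ½·erfc((x−vt)/(2√(Dt))).
vt = 0.885 × 104 = 92.04 m and 2√(Dt) = 2√(0.0304 × 104) = 3.556 m.
Argument (x−vt)/(2√(Dt)) = (93.6 − 92.04)/3.556 = 0.4387; ½·erfc(0.4387) = 0.2675.
C = 10.8 × 0.2675 = 2.89 mg/L.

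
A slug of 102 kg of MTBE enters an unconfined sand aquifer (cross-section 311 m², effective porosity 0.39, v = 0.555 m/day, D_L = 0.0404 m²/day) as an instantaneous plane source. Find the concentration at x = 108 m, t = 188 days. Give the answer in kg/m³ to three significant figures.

0.0554 kg/m³

For an instantaneous plane source, C(x,t) = M/(n_e·A·√(4πDt)) · exp(−(x−vt)²/(4Dt)), with n_e·A the pore (flow) area.
Plume center vt = 0.555 × 188 = 104.34 m, so the well at 108 m is 3.66 m downgradient of the peak.
√(4πDt) = 9.770 m, giving peak height M/(n_e·A·√(4πDt)) = 102/(0.39 × 311 × 9.770) = 0.08608 kg/m³.
(x−vt)²/(4Dt) = (3.66)²/(4 × 0.0404 × 188) = 0.4409; exp(−0.4409) = 0.6435.
C = 0.08608 × 0.6435 = 0.0554 kg/m³.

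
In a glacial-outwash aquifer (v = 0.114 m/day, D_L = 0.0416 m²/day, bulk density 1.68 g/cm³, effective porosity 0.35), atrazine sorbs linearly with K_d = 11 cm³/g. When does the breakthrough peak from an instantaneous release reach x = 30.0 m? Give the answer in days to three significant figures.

Retardation factor R = 1 + ρ_b·K_d/n = 1 + 1.68 × 11/0.35 = 53.80.
Sorption retards both mechanisms: v_R = v/R = 0.002119 m/day, D_R = D/R = 0.0007732 m²/day.
Peak time from v_R²t² + 2D_R t − x² = 0: t = (√(D_R² + v_R²x²) − D_R)/v_R².
√(D_R² + v_R²x²) = √(0.0007732² + 0.002119² × 30.0²) = 0.06357; v_R² = 4.490e-06.
t = (0.06357 − 0.0007732)/4.490e-06 = 14000 days.

14000 days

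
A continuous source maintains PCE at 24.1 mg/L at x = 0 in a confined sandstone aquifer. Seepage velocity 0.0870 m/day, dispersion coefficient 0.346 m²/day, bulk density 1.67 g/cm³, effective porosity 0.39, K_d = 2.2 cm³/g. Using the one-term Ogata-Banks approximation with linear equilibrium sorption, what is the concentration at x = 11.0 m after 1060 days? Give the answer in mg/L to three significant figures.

9.61 mg/L

Retardation factor R = 1 + ρ_b·K_d/n = 1 + 1.67 × 2.2/0.39 = 10.42.
Sorption retards both mechanisms: v_R = v/R = 0.008349 m/day, D_R = D/R = 0.03321 m²/day.
v_R·t = 0.008349 × 1060 = 8.84994 m; 2√(D_R t) = 11.87 m; argument = (11.0 − 8.84994)/11.87 = 0.1811.
C = C₀ × ½·erfc(0.1811) = 24.1 × 0.3989 = 9.61 mg/L.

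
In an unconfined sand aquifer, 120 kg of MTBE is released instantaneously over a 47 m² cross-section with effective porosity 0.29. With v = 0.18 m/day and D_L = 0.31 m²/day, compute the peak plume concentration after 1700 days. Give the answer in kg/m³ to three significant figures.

The peak of an instantaneous 1D plume sits at x = vt; there the Gaussian factor is 1 and C_max = M/(n_e·A·√(4πDt)), where n_e·A is the pore area the mass is dissolved in.
√(4πDt) = √(4π × 0.31 × 1700) = 81.38 m, so C_max = 120/(0.29 × 47 × 81.38) = 0.108 kg/m³.

0.108 kg/m³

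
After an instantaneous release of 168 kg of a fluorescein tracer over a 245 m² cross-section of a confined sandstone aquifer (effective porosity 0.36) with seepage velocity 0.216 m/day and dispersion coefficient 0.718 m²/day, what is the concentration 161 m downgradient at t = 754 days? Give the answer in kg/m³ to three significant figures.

0.0231 kg/m³

For an instantaneous plane source, C(x,t) = M/(n_e·A·√(4πDt)) · exp(−(x−vt)²/(4Dt)), with n_e·A the pore (flow) area.
Plume center vt = 0.216 × 754 = 162.864 m, so the well at 161 m is 1.864 m upgradient of the peak.
√(4πDt) = 82.48 m, giving peak height M/(n_e·A·√(4πDt)) = 168/(0.36 × 245 × 82.48) = 0.02309 kg/m³.
(x−vt)²/(4Dt) = (-1.864)²/(4 × 0.718 × 754) = 0.001604; exp(−0.001604) = 0.9984.
C = 0.02309 × 0.9984 = 0.0231 kg/m³.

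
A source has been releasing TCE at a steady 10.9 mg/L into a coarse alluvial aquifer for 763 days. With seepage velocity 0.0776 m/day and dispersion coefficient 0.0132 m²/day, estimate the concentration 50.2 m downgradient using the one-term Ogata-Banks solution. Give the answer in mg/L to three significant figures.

10.7 mg/L

For a continuous step input, C/C₀ ≈ ½·erfc((x−vt)/(2√(Dt))).
vt = 0.0776 × 763 = 59.2088 m and 2√(Dt) = 2√(0.0132 × 763) = 6.347 m.
Argument (x−vt)/(2√(Dt)) = (50.2 − 59.2088)/6.347 = -1.419; ½·erfc(-1.419) = 0.9776.
C = 10.9 × 0.9776 = 10.7 mg/L.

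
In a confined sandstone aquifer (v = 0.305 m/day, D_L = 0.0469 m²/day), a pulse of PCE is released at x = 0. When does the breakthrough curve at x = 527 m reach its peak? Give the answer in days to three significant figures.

1730 days

For the 1D instantaneous-source solution, setting ∂C/∂t = 0 at fixed x gives v²t² + 2Dt − x² = 0, so t = (√(D² + v²x²) − D)/v².
√(D² + v²x²) = √(0.0469² + 0.305² × 527²) = 160.7; v² = 0.093025.
t = (160.7 − 0.0469)/0.093025 = 1730 days (vs. the pure-advection estimate x/v = 1730 d).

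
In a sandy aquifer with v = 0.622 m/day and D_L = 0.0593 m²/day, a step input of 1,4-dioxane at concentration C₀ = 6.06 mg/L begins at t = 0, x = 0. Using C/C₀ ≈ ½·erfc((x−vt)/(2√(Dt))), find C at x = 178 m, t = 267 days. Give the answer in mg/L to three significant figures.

0.103 mg/L

For a continuous step input, C/C₀ ≈ ½·erfc((x−vt)/(2√(Dt))).
vt = 0.622 × 267 = 166.074 m and 2√(Dt) = 2√(0.0593 × 267) = 7.958 m.
Argument (x−vt)/(2√(Dt)) = (178 − 166.074)/7.958 = 1.499; ½·erfc(1.499) = 0.01701.
C = 6.06 × 0.01701 = 0.103 mg/L.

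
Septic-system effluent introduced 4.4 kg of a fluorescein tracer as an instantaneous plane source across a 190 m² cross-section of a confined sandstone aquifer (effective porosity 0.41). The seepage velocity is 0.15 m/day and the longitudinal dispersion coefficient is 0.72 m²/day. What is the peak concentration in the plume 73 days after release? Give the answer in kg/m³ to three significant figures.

The peak of an instantaneous 1D plume sits at x = vt; there the Gaussian factor is 1 and C_max = M/(n_e·A·√(4πDt)), where n_e·A is the pore area the mass is dissolved in.
√(4πDt) = √(4π × 0.72 × 73) = 25.70 m, so C_max = 4.4/(0.41 × 190 × 25.70) = 0.00220 kg/m³.

0.00220 kg/m³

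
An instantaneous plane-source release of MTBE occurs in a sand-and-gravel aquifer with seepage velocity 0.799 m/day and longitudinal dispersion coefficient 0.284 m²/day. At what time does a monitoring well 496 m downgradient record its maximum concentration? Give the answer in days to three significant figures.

620 days

For the 1D instantaneous-source solution, setting ∂C/∂t = 0 at fixed x gives v²t² + 2Dt − x² = 0, so t = (√(D² + v²x²) − D)/v².
√(D² + v²x²) = √(0.284² + 0.799² × 496²) = 396.3; v² = 0.638401.
t = (396.3 − 0.284)/0.638401 = 620 days (vs. the pure-advection estimate x/v = 621 d).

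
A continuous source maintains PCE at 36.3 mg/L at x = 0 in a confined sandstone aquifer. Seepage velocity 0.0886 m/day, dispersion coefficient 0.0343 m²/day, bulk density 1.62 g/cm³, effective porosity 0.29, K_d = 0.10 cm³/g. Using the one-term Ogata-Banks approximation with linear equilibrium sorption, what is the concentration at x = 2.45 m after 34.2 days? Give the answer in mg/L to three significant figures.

12.3 mg/L

Retardation factor R = 1 + ρ_b·K_d/n = 1 + 1.62 × 0.10/0.29 = 1.559.
Sorption retards both mechanisms: v_R = v/R = 0.05683 m/day, D_R = D/R = 0.02200 m²/day.
v_R·t = 0.05683 × 34.2 = 1.943586 m; 2√(D_R t) = 1.735 m; argument = (2.45 − 1.943586)/1.735 = 0.2919.
C = C₀ × ½·erfc(0.2919) = 36.3 × 0.3399 = 12.3 mg/L.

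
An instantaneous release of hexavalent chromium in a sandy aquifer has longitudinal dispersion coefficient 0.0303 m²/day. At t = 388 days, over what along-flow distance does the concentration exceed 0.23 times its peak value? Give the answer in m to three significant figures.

16.6 m

The plume is Gaussian with σ = √(2Dt) = √(2 × 0.0303 × 388) = 4.849 m.
C/C_peak = exp(−Δx²/(2σ²)) = 0.23 ⇒ Δx = σ·√(−2 ln 0.23) = 4.849 × 1.714 = 8.311 m.
Width = 2Δx = 16.6 m.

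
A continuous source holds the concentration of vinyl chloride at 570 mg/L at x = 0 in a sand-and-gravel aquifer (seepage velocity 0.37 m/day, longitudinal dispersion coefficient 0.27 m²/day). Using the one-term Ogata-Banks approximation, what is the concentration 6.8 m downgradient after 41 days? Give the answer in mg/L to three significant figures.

549 mg/L

For a continuous step input, C/C₀ ≈ ½·erfc((x−vt)/(2√(Dt))).
vt = 0.37 × 41 = 15.17 m and 2√(Dt) = 2√(0.27 × 41) = 6.654 m.
Argument (x−vt)/(2√(Dt)) = (6.8 − 15.17)/6.654 = -1.258; ½·erfc(-1.258) = 0.9624.
C = 570 × 0.9624 = 549 mg/L.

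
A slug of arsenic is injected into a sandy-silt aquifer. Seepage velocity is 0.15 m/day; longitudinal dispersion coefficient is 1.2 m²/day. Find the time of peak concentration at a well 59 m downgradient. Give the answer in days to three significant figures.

For the 1D instantaneous-source solution, setting ∂C/∂t = 0 at fixed x gives v²t² + 2Dt − x² = 0, so t = (√(D² + v²x²) − D)/v².
√(D² + v²x²) = √(1.2² + 0.15² × 59²) = 8.931; v² = 0.0225.
t = (8.931 − 1.2)/0.0225 = 344 days (vs. the pure-advection estimate x/v = 393 d).

344 days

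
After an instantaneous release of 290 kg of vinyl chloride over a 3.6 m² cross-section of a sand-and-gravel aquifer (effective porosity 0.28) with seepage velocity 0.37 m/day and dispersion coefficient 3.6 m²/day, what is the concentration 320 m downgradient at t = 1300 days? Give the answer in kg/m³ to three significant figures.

0.297 kg/m³

For an instantaneous plane source, C(x,t) = M/(n_e·A·√(4πDt)) · exp(−(x−vt)²/(4Dt)), with n_e·A the pore (flow) area.
Plume center vt = 0.37 × 1300 = 481 m, so the well at 320 m is 161 m upgradient of the peak.
√(4πDt) = 242.5 m, giving peak height M/(n_e·A·√(4πDt)) = 290/(0.28 × 3.6 × 242.5) = 1.186 kg/m³.
(x−vt)²/(4Dt) = (-161)²/(4 × 3.6 × 1300) = 1.385; exp(−1.385) = 0.2503.
C = 1.186 × 0.2503 = 0.297 kg/m³.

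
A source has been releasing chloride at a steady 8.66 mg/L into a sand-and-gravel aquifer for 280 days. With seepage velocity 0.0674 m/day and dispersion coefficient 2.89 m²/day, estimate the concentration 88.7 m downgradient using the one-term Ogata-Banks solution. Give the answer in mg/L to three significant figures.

0.358 mg/L

For a continuous step input, C/C₀ ≈ ½·erfc((x−vt)/(2√(Dt))).
vt = 0.0674 × 280 = 18.872 m and 2√(Dt) = 2√(2.89 × 280) = 56.89 m.
Argument (x−vt)/(2√(Dt)) = (88.7 − 18.872)/56.89 = 1.227; ½·erfc(1.227) = 0.04135.
C = 8.66 × 0.04135 = 0.358 mg/L.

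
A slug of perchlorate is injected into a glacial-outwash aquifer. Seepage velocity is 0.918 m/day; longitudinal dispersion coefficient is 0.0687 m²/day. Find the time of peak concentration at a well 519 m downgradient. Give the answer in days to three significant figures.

For the 1D instantaneous-source solution, setting ∂C/∂t = 0 at fixed x gives v²t² + 2Dt − x² = 0, so t = (√(D² + v²x²) − D)/v².
√(D² + v²x²) = √(0.0687² + 0.918² × 519²) = 476.4; v² = 0.842724.
t = (476.4 − 0.0687)/0.842724 = 565 days (vs. the pure-advection estimate x/v = 565 d).

565 days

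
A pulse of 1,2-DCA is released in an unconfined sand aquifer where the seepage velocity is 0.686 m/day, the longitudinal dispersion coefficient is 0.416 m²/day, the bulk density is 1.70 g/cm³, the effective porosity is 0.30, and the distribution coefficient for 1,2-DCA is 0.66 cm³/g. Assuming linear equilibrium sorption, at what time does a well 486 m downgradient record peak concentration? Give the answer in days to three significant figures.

Retardation factor R = 1 + ρ_b·K_d/n = 1 + 1.70 × 0.66/0.30 = 4.740.
Sorption retards both mechanisms: v_R = v/R = 0.1447 m/day, D_R = D/R = 0.08776 m²/day.
Peak time from v_R²t² + 2D_R t − x² = 0: t = (√(D_R² + v_R²x²) − D_R)/v_R².
√(D_R² + v_R²x²) = √(0.08776² + 0.1447² × 486²) = 70.32; v_R² = 0.02094.
t = (70.32 − 0.08776)/0.02094 = 3350 days.

3350 days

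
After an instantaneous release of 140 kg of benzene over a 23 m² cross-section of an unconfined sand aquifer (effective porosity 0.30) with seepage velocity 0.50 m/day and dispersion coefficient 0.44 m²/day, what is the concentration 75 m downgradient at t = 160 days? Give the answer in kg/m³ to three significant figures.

0.624 kg/m³

For an instantaneous plane source, C(x,t) = M/(n_e·A·√(4πDt)) · exp(−(x−vt)²/(4Dt)), with n_e·A the pore (flow) area.
Plume center vt = 0.50 × 160 = 80 m, so the well at 75 m is 5 m upgradient of the peak.
√(4πDt) = 29.74 m, giving peak height M/(n_e·A·√(4πDt)) = 140/(0.30 × 23 × 29.74) = 0.6822 kg/m³.
(x−vt)²/(4Dt) = (-5)²/(4 × 0.44 × 160) = 0.08878; exp(−0.08878) = 0.9150.
C = 0.6822 × 0.9150 = 0.624 kg/m³.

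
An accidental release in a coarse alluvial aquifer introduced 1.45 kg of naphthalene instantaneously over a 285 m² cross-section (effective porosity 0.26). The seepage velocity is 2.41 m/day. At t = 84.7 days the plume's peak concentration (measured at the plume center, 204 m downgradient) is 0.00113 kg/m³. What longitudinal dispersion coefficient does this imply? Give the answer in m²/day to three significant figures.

0.282 m²/day

At the plume center C_max = M/(n_e·A·√(4πDt)), so D = M²/(4πt·(n_e·A·C_max)²).
n_e·A·C_max = 0.26 × 285 × 0.00113 = 0.08373 kg/m.
D = 1.45²/(4π × 84.7 × 0.08373²) = 0.282 m²/day.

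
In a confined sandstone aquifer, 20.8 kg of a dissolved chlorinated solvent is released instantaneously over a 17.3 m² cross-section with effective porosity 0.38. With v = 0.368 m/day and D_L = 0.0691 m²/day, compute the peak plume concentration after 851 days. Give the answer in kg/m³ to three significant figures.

0.116 kg/m³

The peak of an instantaneous 1D plume sits at x = vt; there the Gaussian factor is 1 and C_max = M/(n_e·A·√(4πDt)), where n_e·A is the pore area the mass is dissolved in.
√(4πDt) = √(4π × 0.0691 × 851) = 27.18 m, so C_max = 20.8/(0.38 × 17.3 × 27.18) = 0.116 kg/m³.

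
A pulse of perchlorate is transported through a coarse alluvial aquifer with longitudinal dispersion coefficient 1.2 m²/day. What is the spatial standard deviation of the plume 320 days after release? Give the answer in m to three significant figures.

27.7 m

Dispersive spreading gives a Gaussian with σ² = 2Dt; advection only shifts the center.
σ = √(2 × 1.2 × 320) = 27.7 m.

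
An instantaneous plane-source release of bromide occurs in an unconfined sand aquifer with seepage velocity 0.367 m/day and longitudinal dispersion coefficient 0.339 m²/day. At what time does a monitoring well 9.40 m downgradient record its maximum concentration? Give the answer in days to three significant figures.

For the 1D instantaneous-source solution, setting ∂C/∂t = 0 at fixed x gives v²t² + 2Dt − x² = 0, so t = (√(D² + v²x²) − D)/v².
√(D² + v²x²) = √(0.339² + 0.367² × 9.40²) = 3.466; v² = 0.134689.
t = (3.466 − 0.339)/0.134689 = 23.2 days (vs. the pure-advection estimate x/v = 25.6 d).

23.2 days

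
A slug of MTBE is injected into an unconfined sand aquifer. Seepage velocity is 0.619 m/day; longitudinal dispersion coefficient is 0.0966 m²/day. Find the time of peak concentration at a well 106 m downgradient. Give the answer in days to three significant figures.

For the 1D instantaneous-source solution, setting ∂C/∂t = 0 at fixed x gives v²t² + 2Dt − x² = 0, so t = (√(D² + v²x²) − D)/v².
√(D² + v²x²) = √(0.0966² + 0.619² × 106²) = 65.61; v² = 0.383161.
t = (65.61 − 0.0966)/0.383161 = 171 days (vs. the pure-advection estimate x/v = 171 d).

171 days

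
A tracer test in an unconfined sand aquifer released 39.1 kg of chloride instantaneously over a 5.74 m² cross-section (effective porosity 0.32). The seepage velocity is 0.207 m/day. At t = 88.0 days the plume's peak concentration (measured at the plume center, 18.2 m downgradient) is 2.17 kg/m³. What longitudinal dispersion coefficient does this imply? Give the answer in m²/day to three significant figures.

0.0870 m²/day

At the plume center C_max = M/(n_e·A·√(4πDt)), so D = M²/(4πt·(n_e·A·C_max)²).
n_e·A·C_max = 0.32 × 5.74 × 2.17 = 3.986 kg/m.
D = 39.1²/(4π × 88.0 × 3.986²) = 0.0870 m²/day.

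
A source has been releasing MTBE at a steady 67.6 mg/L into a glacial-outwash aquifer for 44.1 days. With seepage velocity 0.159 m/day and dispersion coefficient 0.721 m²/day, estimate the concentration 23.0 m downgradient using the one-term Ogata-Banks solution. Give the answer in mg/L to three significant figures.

1.52 mg/L

For a continuous step input, C/C₀ ≈ ½·erfc((x−vt)/(2√(Dt))).
vt = 0.159 × 44.1 = 7.0119 m and 2√(Dt) = 2√(0.721 × 44.1) = 11.28 m.
Argument (x−vt)/(2√(Dt)) = (23.0 − 7.0119)/11.28 = 1.417; ½·erfc(1.417) = 0.02254.
C = 67.6 × 0.02254 = 1.52 mg/L.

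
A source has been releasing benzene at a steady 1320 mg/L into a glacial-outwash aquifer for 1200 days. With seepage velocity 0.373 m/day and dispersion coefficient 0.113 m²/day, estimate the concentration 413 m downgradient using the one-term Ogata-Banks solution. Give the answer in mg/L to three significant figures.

1300 mg/L

For a continuous step input, C/C₀ ≈ ½·erfc((x−vt)/(2√(Dt))).
vt = 0.373 × 1200 = 447.6 m and 2√(Dt) = 2√(0.113 × 1200) = 23.29 m.
Argument (x−vt)/(2√(Dt)) = (413 − 447.6)/23.29 = -1.486; ½·erfc(-1.486) = 0.9822.
C = 1320 × 0.9822 = 1300 mg/L.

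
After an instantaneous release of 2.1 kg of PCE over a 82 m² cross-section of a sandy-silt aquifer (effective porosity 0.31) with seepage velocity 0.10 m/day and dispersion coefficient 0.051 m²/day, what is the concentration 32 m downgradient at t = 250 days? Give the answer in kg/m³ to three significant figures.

For an instantaneous plane source, C(x,t) = M/(n_e·A·√(4πDt)) · exp(−(x−vt)²/(4Dt)), with n_e·A the pore (flow) area.
Plume center vt = 0.10 × 250 = 25 m, so the well at 32 m is 7 m downgradient of the peak.
√(4πDt) = 12.66 m, giving peak height M/(n_e·A·√(4πDt)) = 2.1/(0.31 × 82 × 12.66) = 0.006525 kg/m³.
(x−vt)²/(4Dt) = (7)²/(4 × 0.051 × 250) = 0.9608; exp(−0.9608) = 0.3826.
C = 0.006525 × 0.3826 = 0.00250 kg/m³.

0.00250 kg/m³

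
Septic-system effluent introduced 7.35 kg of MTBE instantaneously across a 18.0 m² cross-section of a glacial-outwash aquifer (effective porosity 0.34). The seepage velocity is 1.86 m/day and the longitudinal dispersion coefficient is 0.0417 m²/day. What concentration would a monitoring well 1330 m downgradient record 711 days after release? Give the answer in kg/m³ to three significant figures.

0.0385 kg/m³

For an instantaneous plane source, C(x,t) = M/(n_e·A·√(4πDt)) · exp(−(x−vt)²/(4Dt)), with n_e·A the pore (flow) area.
Plume center vt = 1.86 × 711 = 1322.46 m, so the well at 1330 m is 7.54 m downgradient of the peak.
√(4πDt) = 19.30 m, giving peak height M/(n_e·A·√(4πDt)) = 7.35/(0.34 × 18.0 × 19.30) = 0.06223 kg/m³.
(x−vt)²/(4Dt) = (7.54)²/(4 × 0.0417 × 711) = 0.4794; exp(−0.4794) = 0.6192.
C = 0.06223 × 0.6192 = 0.0385 kg/m³.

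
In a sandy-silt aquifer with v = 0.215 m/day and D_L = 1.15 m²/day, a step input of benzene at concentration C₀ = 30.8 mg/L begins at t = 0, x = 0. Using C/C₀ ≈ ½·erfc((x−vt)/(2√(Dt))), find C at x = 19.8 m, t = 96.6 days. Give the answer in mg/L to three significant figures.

For a continuous step input, C/C₀ ≈ ½·erfc((x−vt)/(2√(Dt))).
vt = 0.215 × 96.6 = 20.769 m and 2√(Dt) = 2√(1.15 × 96.6) = 21.08 m.
Argument (x−vt)/(2√(Dt)) = (19.8 − 20.769)/21.08 = -0.04597; ½·erfc(-0.04597) = 0.5259.
C = 30.8 × 0.5259 = 16.2 mg/L.

16.2 mg/L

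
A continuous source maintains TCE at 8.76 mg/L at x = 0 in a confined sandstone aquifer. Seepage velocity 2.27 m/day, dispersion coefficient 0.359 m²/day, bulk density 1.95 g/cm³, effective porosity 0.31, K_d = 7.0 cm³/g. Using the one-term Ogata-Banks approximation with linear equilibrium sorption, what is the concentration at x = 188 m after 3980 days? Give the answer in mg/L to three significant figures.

Retardation factor R = 1 + ρ_b·K_d/n = 1 + 1.95 × 7.0/0.31 = 45.03.
Sorption retards both mechanisms: v_R = v/R = 0.05041 m/day, D_R = D/R = 0.007972 m²/day.
v_R·t = 0.05041 × 3980 = 200.6318 m; 2√(D_R t) = 11.27 m; argument = (188 − 200.6318)/11.27 = -1.121.
C = C₀ × ½·erfc(-1.121) = 8.76 × 0.9436 = 8.27 mg/L.

8.27 mg/L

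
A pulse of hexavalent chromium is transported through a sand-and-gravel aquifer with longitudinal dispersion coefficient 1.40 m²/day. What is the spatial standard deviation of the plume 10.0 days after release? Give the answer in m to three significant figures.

Dispersive spreading gives a Gaussian with σ² = 2Dt; advection only shifts the center.
σ = √(2 × 1.40 × 10.0) = 5.29 m.

5.29 m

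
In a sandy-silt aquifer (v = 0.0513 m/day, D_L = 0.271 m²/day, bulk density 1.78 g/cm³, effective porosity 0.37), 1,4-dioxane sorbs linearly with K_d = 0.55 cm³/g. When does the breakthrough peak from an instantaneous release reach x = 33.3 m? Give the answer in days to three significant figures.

2020 days

Retardation factor R = 1 + ρ_b·K_d/n = 1 + 1.78 × 0.55/0.37 = 3.646.
Sorption retards both mechanisms: v_R = v/R = 0.01407 m/day, D_R = D/R = 0.07433 m²/day.
Peak time from v_R²t² + 2D_R t − x² = 0: t = (√(D_R² + v_R²x²) − D_R)/v_R².
√(D_R² + v_R²x²) = √(0.07433² + 0.01407² × 33.3²) = 0.4744; v_R² = 0.0001980.
t = (0.4744 − 0.07433)/0.0001980 = 2020 days.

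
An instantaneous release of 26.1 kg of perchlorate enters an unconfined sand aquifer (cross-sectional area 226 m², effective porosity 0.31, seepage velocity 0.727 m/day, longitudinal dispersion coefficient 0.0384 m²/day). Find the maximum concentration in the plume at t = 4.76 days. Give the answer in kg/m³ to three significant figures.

0.246 kg/m³

The peak of an instantaneous 1D plume sits at x = vt; there the Gaussian factor is 1 and C_max = M/(n_e·A·√(4πDt)), where n_e·A is the pore area the mass is dissolved in.
√(4πDt) = √(4π × 0.0384 × 4.76) = 1.516 m, so C_max = 26.1/(0.31 × 226 × 1.516) = 0.246 kg/m³.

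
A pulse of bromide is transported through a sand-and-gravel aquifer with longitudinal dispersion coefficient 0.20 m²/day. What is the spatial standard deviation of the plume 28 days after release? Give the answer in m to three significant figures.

Dispersive spreading gives a Gaussian with σ² = 2Dt; advection only shifts the center.
σ = √(2 × 0.20 × 28) = 3.35 m.

3.35 m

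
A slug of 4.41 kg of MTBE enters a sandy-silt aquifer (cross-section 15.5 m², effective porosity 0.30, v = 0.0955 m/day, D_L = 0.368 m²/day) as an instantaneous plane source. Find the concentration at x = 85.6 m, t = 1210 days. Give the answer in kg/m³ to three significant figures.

For an instantaneous plane source, C(x,t) = M/(n_e·A·√(4πDt)) · exp(−(x−vt)²/(4Dt)), with n_e·A the pore (flow) area.
Plume center vt = 0.0955 × 1210 = 115.555 m, so the well at 85.6 m is 29.955 m upgradient of the peak.
√(4πDt) = 74.80 m, giving peak height M/(n_e·A·√(4πDt)) = 4.41/(0.30 × 15.5 × 74.80) = 0.01268 kg/m³.
(x−vt)²/(4Dt) = (-29.955)²/(4 × 0.368 × 1210) = 0.5038; exp(−0.5038) = 0.6042.
C = 0.01268 × 0.6042 = 0.00766 kg/m³.

0.00766 kg/m³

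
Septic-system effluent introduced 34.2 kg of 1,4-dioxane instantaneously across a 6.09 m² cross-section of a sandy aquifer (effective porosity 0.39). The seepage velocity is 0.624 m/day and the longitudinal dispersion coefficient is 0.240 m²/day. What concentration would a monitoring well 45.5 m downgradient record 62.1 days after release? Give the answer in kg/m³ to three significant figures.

For an instantaneous plane source, C(x,t) = M/(n_e·A·√(4πDt)) · exp(−(x−vt)²/(4Dt)), with n_e·A the pore (flow) area.
Plume center vt = 0.624 × 62.1 = 38.7504 m, so the well at 45.5 m is 6.7496 m downgradient of the peak.
√(4πDt) = 13.69 m, giving peak height M/(n_e·A·√(4πDt)) = 34.2/(0.39 × 6.09 × 13.69) = 1.052 kg/m³.
(x−vt)²/(4Dt) = (6.7496)²/(4 × 0.240 × 62.1) = 0.7642; exp(−0.7642) = 0.4657.
C = 1.052 × 0.4657 = 0.490 kg/m³.

0.490 kg/m³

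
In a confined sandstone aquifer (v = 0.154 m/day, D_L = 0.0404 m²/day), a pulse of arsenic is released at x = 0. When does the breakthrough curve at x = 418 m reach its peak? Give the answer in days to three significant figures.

2710 days

For the 1D instantaneous-source solution, setting ∂C/∂t = 0 at fixed x gives v²t² + 2Dt − x² = 0, so t = (√(D² + v²x²) − D)/v².
√(D² + v²x²) = √(0.0404² + 0.154² × 418²) = 64.37; v² = 0.023716.
t = (64.37 − 0.0404)/0.023716 = 2710 days (vs. the pure-advection estimate x/v = 2710 d).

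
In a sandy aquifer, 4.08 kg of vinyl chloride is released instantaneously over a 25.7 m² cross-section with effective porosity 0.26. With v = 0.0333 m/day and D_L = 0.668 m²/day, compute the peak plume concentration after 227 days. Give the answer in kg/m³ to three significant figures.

The peak of an instantaneous 1D plume sits at x = vt; there the Gaussian factor is 1 and C_max = M/(n_e·A·√(4πDt)), where n_e·A is the pore area the mass is dissolved in.
√(4πDt) = √(4π × 0.668 × 227) = 43.65 m, so C_max = 4.08/(0.26 × 25.7 × 43.65) = 0.0140 kg/m³.

0.0140 kg/m³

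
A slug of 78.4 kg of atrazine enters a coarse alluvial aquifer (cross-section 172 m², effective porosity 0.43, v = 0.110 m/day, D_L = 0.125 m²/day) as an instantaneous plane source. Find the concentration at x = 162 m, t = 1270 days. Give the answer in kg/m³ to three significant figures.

For an instantaneous plane source, C(x,t) = M/(n_e·A·√(4πDt)) · exp(−(x−vt)²/(4Dt)), with n_e·A the pore (flow) area.
Plume center vt = 0.110 × 1270 = 139.7 m, so the well at 162 m is 22.3 m downgradient of the peak.
√(4πDt) = 44.66 m, giving peak height M/(n_e·A·√(4πDt)) = 78.4/(0.43 × 172 × 44.66) = 0.02374 kg/m³.
(x−vt)²/(4Dt) = (22.3)²/(4 × 0.125 × 1270) = 0.7831; exp(−0.7831) = 0.4570.
C = 0.02374 × 0.4570 = 0.0108 kg/m³.

0.0108 kg/m³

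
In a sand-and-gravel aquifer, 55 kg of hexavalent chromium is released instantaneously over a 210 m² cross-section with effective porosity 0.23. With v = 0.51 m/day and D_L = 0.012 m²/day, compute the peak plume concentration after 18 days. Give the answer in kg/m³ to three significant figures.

The peak of an instantaneous 1D plume sits at x = vt; there the Gaussian factor is 1 and C_max = M/(n_e·A·√(4πDt)), where n_e·A is the pore area the mass is dissolved in.
√(4πDt) = √(4π × 0.012 × 18) = 1.648 m, so C_max = 55/(0.23 × 210 × 1.648) = 0.691 kg/m³.

0.691 kg/m³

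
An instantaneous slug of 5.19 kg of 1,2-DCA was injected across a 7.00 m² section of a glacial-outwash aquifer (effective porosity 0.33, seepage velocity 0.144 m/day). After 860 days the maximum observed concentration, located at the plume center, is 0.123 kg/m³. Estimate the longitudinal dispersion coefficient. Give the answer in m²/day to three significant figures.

0.0309 m²/day

At the plume center C_max = M/(n_e·A·√(4πDt)), so D = M²/(4πt·(n_e·A·C_max)²).
n_e·A·C_max = 0.33 × 7.00 × 0.123 = 0.2841 kg/m.
D = 5.19²/(4π × 860 × 0.2841²) = 0.0309 m²/day.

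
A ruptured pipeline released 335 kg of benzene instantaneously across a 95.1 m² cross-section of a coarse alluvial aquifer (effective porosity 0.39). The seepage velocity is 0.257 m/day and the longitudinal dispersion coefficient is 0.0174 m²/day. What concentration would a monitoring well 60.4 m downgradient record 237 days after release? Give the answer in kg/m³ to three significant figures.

For an instantaneous plane source, C(x,t) = M/(n_e·A·√(4πDt)) · exp(−(x−vt)²/(4Dt)), with n_e·A the pore (flow) area.
Plume center vt = 0.257 × 237 = 60.909 m, so the well at 60.4 m is 0.509 m upgradient of the peak.
√(4πDt) = 7.199 m, giving peak height M/(n_e·A·√(4πDt)) = 335/(0.39 × 95.1 × 7.199) = 1.255 kg/m³.
(x−vt)²/(4Dt) = (-0.509)²/(4 × 0.0174 × 237) = 0.01571; exp(−0.01571) = 0.9844.
C = 1.255 × 0.9844 = 1.24 kg/m³.

1.24 kg/m³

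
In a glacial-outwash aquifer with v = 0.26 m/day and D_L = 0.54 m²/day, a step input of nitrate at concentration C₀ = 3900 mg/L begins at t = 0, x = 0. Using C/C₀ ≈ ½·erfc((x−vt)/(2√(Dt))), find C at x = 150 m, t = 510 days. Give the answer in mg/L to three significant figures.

For a continuous step input, C/C₀ ≈ ½·erfc((x−vt)/(2√(Dt))).
vt = 0.26 × 510 = 132.6 m and 2√(Dt) = 2√(0.54 × 510) = 33.19 m.
Argument (x−vt)/(2√(Dt)) = (150 − 132.6)/33.19 = 0.5243; ½·erfc(0.5243) = 0.2292.
C = 3900 × 0.2292 = 894 mg/L.

894 mg/L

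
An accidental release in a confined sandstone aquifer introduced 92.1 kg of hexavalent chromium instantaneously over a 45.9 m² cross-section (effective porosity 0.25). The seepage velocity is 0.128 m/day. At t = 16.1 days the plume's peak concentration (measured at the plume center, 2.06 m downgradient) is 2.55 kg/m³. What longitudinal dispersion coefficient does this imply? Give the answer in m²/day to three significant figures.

0.0490 m²/day

At the plume center C_max = M/(n_e·A·√(4πDt)), so D = M²/(4πt·(n_e·A·C_max)²).
n_e·A·C_max = 0.25 × 45.9 × 2.55 = 29.26 kg/m.
D = 92.1²/(4π × 16.1 × 29.26²) = 0.0490 m²/day.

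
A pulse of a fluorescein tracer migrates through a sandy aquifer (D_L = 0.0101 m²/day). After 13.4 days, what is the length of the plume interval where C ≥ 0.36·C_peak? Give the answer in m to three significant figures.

The plume is Gaussian with σ = √(2Dt) = √(2 × 0.0101 × 13.4) = 0.5203 m.
C/C_peak = exp(−Δx²/(2σ²)) = 0.36 ⇒ Δx = σ·√(−2 ln 0.36) = 0.5203 × 1.429 = 0.7435 m.
Width = 2Δx = 1.49 m.

1.49 m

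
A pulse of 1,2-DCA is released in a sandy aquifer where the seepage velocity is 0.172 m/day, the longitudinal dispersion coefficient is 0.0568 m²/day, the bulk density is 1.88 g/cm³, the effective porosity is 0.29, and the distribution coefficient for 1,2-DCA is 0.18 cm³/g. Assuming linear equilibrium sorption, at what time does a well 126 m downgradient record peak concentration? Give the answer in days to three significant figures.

1580 days

Retardation factor R = 1 + ρ_b·K_d/n = 1 + 1.88 × 0.18/0.29 = 2.167.
Sorption retards both mechanisms: v_R = v/R = 0.07937 m/day, D_R = D/R = 0.02621 m²/day.
Peak time from v_R²t² + 2D_R t − x² = 0: t = (√(D_R² + v_R²x²) − D_R)/v_R².
√(D_R² + v_R²x²) = √(0.02621² + 0.07937² × 126²) = 10.00; v_R² = 0.006300.
t = (10.00 − 0.02621)/0.006300 = 1580 days.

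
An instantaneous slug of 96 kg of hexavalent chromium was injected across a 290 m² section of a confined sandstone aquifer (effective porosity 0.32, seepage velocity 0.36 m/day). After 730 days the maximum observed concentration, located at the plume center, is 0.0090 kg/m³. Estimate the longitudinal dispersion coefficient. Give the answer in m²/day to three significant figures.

1.44 m²/day

At the plume center C_max = M/(n_e·A·√(4πDt)), so D = M²/(4πt·(n_e·A·C_max)²).
n_e·A·C_max = 0.32 × 290 × 0.0090 = 0.8352 kg/m.
D = 96²/(4π × 730 × 0.8352²) = 1.44 m²/day.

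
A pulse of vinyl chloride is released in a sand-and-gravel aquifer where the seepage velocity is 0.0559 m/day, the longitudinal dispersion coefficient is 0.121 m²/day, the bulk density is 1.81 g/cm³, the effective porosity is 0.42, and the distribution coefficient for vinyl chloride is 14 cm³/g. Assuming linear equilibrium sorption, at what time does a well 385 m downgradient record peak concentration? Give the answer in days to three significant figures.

420000 days

Retardation factor R = 1 + ρ_b·K_d/n = 1 + 1.81 × 14/0.42 = 61.33.
Sorption retards both mechanisms: v_R = v/R = 0.0009115 m/day, D_R = D/R = 0.001973 m²/day.
Peak time from v_R²t² + 2D_R t − x² = 0: t = (√(D_R² + v_R²x²) − D_R)/v_R².
√(D_R² + v_R²x²) = √(0.001973² + 0.0009115² × 385²) = 0.3509; v_R² = 8.308e-07.
t = (0.3509 − 0.001973)/8.308e-07 = 420000 days.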